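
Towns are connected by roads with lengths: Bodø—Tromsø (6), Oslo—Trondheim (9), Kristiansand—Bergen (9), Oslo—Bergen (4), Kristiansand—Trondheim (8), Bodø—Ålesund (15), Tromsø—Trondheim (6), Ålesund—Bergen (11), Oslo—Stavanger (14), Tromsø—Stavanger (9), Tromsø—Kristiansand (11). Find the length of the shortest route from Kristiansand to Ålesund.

A few of the Kristiansand→Ålesund routes:
Kristiansand-Trondheim-Oslo-Bergen-Ålesund: 8 + 9 + 4 + 11 = 32
Kristiansand-Bergen-Ålesund: 9 + 11 = 20
Kristiansand-Trondheim-Tromsø-Bodø-Ålesund: 8 + 6 + 6 + 15 = 35
Kristiansand-Tromsø-Bodø-Ålesund: 11 + 6 + 15 = 32
Shortest: 20.

20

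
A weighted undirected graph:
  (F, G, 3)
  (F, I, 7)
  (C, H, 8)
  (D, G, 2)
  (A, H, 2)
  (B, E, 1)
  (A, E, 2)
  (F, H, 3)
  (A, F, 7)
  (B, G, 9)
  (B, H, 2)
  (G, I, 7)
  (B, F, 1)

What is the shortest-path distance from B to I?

Some routes from B to I:
B → F → I: 1 + 7 = 8
B → H → F → G → I: 2 + 3 + 3 + 7 = 15
B → E → A → H → F → I: 1 + 2 + 2 + 3 + 7 = 15
B → F → G → I: 1 + 3 + 7 = 11
B → G → I: 9 + 7 = 16
B → H → F → I: 2 + 3 + 7 = 12
The minimum is 8.

8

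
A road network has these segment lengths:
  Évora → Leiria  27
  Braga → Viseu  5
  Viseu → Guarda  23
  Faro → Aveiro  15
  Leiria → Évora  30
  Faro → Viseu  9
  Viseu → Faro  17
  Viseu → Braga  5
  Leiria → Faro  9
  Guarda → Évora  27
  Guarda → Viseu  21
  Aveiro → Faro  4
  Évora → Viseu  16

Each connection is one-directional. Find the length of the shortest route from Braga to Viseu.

Candidate routes:
Braga - Viseu: 5
Best route has total 5.

5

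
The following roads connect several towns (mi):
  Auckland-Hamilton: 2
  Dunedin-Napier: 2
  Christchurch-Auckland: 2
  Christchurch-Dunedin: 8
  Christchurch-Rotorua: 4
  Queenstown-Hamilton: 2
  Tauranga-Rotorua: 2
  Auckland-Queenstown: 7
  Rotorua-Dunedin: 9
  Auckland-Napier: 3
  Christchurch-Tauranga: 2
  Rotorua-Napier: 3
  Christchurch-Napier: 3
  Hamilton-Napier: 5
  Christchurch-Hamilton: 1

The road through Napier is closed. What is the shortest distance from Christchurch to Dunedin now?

Paths from Christchurch to Dunedin avoiding Napier:
Christchurch -> Dunedin: 8
Christchurch -> Rotorua -> Dunedin: 4 + 9 = 13
Christchurch -> Tauranga -> Rotorua -> Dunedin: 2 + 2 + 9 = 13
Best route has total 8 mi.

8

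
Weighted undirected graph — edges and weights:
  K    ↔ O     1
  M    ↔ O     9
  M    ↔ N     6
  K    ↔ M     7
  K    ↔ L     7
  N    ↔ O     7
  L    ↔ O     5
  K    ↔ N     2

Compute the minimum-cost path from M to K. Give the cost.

7

Checking several routes:
M→N→K: 6 + 2 = 8
M→K: 7
M→N→O→K: 6 + 7 + 1 = 14
M→O→K: 9 + 1 = 10
Shortest: 7.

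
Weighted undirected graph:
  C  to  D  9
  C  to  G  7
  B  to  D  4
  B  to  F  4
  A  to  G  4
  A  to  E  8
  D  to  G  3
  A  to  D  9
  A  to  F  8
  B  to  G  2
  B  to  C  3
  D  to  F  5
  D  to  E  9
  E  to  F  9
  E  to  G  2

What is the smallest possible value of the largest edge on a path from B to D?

Checking several routes:
B-G-D: max(2, 3) = 3
B-F-D: max(4, 5) = 5
B-D: max(4) = 4
The minimum achievable maximum is 3.

3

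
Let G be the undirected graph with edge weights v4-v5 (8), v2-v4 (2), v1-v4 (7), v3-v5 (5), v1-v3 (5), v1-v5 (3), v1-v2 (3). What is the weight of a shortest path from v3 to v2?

8

A few of the v3→v2 routes:
v3-v5-v4-v2: 5 + 8 + 2 = 15
v3-v1-v2: 5 + 3 = 8
v3-v1-v4-v2: 5 + 7 + 2 = 14
v3-v5-v1-v4-v2: 5 + 3 + 7 + 2 = 17
v3-v5-v1-v2: 5 + 3 + 3 = 11
The minimum is 8.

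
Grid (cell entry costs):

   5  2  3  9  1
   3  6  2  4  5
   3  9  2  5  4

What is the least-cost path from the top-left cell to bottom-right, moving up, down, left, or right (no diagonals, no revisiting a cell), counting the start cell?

Cheapest: (0,0) (0,1) (0,2) (1,2) (2,2) (2,3) (2,4)
  5 + 2 + 3 + 2 + 2 + 5 + 4 = 23

23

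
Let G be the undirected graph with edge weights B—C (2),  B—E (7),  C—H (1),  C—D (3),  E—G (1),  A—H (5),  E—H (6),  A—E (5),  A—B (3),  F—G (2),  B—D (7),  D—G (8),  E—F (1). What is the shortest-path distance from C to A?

Comparing a few candidate routes:
C → D → B → A: 3 + 7 + 3 = 13
C → H → E → A: 1 + 6 + 5 = 12
C → B → A: 2 + 3 = 5
C → H → A: 1 + 5 = 6
C → B → E → A: 2 + 7 + 5 = 14
Best route has total 5.

5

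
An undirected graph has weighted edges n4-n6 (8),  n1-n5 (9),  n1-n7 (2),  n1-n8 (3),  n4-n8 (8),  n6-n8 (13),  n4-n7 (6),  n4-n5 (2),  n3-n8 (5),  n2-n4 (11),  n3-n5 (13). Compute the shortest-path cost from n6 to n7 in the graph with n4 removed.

Paths from n6 to n7 avoiding n4:
n6-n8-n1-n7: 13 + 3 + 2 = 18
n6-n8-n3-n5-n1-n7: 13 + 5 + 13 + 9 + 2 = 42
Best route has total 18.

18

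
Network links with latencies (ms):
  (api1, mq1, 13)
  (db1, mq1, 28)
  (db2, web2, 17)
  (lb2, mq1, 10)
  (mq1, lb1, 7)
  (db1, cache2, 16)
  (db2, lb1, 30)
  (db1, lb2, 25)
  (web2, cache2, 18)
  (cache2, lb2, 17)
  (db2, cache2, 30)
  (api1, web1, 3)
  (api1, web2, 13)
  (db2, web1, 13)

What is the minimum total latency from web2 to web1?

Some routes from web2 to web1:
web2→cache2→db2→web1: 18 + 30 + 13 = 61
web2→db2→web1: 17 + 13 = 30
web2→api1→web1: 13 + 3 = 16
Best route has total 16 ms.

16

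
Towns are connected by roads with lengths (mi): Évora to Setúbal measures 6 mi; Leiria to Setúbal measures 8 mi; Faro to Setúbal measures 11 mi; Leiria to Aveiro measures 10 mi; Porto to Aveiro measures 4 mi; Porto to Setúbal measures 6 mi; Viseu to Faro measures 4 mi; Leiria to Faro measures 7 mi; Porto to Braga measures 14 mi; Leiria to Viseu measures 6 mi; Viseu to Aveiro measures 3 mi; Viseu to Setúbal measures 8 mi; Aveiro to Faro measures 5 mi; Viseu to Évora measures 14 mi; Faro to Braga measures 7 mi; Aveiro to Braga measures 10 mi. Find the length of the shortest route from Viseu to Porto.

Some routes from Viseu to Porto:
Viseu - Setúbal - Porto: 8 + 6 = 14
Viseu - Aveiro - Porto: 3 + 4 = 7
Viseu - Faro - Aveiro - Porto: 4 + 5 + 4 = 13
Best route has total 7 mi.

7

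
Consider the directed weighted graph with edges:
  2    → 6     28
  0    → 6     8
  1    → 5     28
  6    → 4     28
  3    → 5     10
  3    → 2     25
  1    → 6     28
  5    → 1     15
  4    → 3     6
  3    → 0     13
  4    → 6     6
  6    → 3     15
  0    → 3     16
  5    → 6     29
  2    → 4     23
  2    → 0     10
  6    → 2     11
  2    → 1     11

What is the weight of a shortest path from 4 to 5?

Some routes from 4 to 5:
4→3→0→6→2→1→5: 6 + 13 + 8 + 11 + 11 + 28 = 77
4→6→2→0→3→5: 6 + 11 + 10 + 16 + 10 = 53
4→3→5: 6 + 10 = 16
4→6→2→1→5: 6 + 11 + 11 + 28 = 56
4→6→3→5: 6 + 15 + 10 = 31
4→3→2→1→5: 6 + 25 + 11 + 28 = 70
The minimum is 16.

16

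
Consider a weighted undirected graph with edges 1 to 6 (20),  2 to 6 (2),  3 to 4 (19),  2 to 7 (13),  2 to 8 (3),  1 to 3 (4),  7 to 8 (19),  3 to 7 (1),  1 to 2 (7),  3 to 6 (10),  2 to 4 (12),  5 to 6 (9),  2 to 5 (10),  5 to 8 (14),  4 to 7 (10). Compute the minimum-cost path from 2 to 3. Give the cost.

11

Checking several routes:
2 - 7 - 3: 13 + 1 = 14
2 - 6 - 3: 2 + 10 = 12
2 - 8 - 7 - 3: 3 + 19 + 1 = 23
2 - 1 - 3: 7 + 4 = 11
Shortest: 11.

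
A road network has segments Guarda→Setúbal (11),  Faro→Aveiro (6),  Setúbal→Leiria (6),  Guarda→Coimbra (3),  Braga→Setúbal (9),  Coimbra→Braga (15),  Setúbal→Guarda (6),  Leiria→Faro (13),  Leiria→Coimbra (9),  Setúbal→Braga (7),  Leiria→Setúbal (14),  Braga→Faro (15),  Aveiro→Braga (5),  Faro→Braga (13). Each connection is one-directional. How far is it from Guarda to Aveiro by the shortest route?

36

Routes from Guarda to Aveiro:
Guarda-Setúbal-Leiria-Faro-Aveiro: 11 + 6 + 13 + 6 = 36
Guarda-Setúbal-Braga-Faro-Aveiro: 11 + 7 + 15 + 6 = 39
Guarda-Coimbra-Braga-Setúbal-Leiria-Faro-Aveiro: 3 + 15 + 9 + 6 + 13 + 6 = 52
Guarda-Setúbal-Leiria-Coimbra-Braga-Faro-Aveiro: 11 + 6 + 9 + 15 + 15 + 6 = 62
Guarda-Coimbra-Braga-Faro-Aveiro: 3 + 15 + 15 + 6 = 39
The minimum is 36 km.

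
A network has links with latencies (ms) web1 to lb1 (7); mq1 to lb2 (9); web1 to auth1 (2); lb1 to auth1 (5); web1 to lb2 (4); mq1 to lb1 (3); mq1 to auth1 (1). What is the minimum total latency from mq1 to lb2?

7

Routes from mq1 to lb2:
mq1→lb2: 9
mq1→auth1→lb1→web1→lb2: 1 + 5 + 7 + 4 = 17
mq1→lb1→auth1→web1→lb2: 3 + 5 + 2 + 4 = 14
mq1→auth1→web1→lb2: 1 + 2 + 4 = 7
mq1→lb1→web1→lb2: 3 + 7 + 4 = 14
Shortest: 7 ms.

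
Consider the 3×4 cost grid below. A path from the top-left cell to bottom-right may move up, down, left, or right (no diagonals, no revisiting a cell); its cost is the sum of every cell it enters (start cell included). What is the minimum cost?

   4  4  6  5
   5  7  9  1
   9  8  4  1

Best path: [0,0] → [0,1] → [0,2] → [0,3] → [1,3] → [2,3]
Cost: 4 + 4 + 6 + 5 + 1 + 1 = 21

21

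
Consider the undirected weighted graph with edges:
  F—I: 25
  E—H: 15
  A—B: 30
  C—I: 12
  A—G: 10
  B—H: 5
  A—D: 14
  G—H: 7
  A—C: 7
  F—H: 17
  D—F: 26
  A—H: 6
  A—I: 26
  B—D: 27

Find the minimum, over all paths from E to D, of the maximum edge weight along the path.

A few of the E→D routes:
E -> H -> A -> D: max(15, 6, 14) = 15
E -> H -> A -> I -> F -> D: max(15, 6, 26, 25, 26) = 26
E -> H -> F -> I -> C -> A -> D: max(15, 17, 25, 12, 7, 14) = 25
E -> H -> G -> A -> D: max(15, 7, 10, 14) = 15
E -> H -> A -> C -> I -> F -> D: max(15, 6, 7, 12, 25, 26) = 26
Best route has worst link 15.

15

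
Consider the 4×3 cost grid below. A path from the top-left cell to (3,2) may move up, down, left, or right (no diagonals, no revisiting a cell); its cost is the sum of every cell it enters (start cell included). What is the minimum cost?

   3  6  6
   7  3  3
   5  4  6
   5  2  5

23

Cheapest: r0c0 → r0c1 → r1c1 → r2c1 → r3c1 → r3c2
  3 + 6 + 3 + 4 + 2 + 5 = 23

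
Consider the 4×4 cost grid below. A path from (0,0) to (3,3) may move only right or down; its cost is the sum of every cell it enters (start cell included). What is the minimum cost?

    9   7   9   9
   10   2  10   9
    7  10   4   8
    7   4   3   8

43

One optimal route is r0c0 -> r0c1 -> r1c1 -> r1c2 -> r2c2 -> r3c2 -> r3c3.
Its cost is 9 + 7 + 2 + 10 + 4 + 3 + 8 = 43.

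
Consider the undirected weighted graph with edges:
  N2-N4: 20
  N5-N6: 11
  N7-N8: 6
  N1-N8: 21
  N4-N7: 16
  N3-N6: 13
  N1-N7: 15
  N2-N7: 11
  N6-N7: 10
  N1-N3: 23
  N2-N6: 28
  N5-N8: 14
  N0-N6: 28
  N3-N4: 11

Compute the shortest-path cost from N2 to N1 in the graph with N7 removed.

54

Routes from N2 to N1 avoiding N7:
N2 → N6 → N3 → N1: 28 + 13 + 23 = 64
N2 → N4 → N3 → N6 → N5 → N8 → N1: 20 + 11 + 13 + 11 + 14 + 21 = 90
N2 → N4 → N3 → N1: 20 + 11 + 23 = 54
N2 → N6 → N5 → N8 → N1: 28 + 11 + 14 + 21 = 74
Shortest: 54.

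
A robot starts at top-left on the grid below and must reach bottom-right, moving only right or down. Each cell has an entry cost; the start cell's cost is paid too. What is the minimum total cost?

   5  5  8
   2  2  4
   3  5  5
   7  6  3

21

Take (0,0) (1,0) (1,1) (1,2) (2,2) (3,2) for a total of 5 + 2 + 2 + 4 + 5 + 3 = 21.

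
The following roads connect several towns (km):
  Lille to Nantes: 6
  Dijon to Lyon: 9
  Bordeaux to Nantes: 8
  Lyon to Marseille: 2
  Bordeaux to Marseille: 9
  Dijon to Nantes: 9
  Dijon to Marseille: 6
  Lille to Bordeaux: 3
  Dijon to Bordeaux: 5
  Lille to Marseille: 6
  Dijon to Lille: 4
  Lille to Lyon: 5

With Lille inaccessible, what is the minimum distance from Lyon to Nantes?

A few of the Lyon→Nantes routes:
Lyon→Marseille→Bordeaux→Dijon→Nantes: 2 + 9 + 5 + 9 = 25
Lyon→Dijon→Nantes: 9 + 9 = 18
Lyon→Marseille→Dijon→Nantes: 2 + 6 + 9 = 17
Lyon→Marseille→Bordeaux→Nantes: 2 + 9 + 8 = 19
Lyon→Marseille→Dijon→Bordeaux→Nantes: 2 + 6 + 5 + 8 = 21
Lyon→Dijon→Bordeaux→Nantes: 9 + 5 + 8 = 22
Best route has total 17 km.

17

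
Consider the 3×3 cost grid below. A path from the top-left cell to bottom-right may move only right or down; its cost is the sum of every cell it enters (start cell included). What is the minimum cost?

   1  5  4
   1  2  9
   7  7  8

Path r0c0 → r1c0 → r1c1 → r2c1 → r2c2: 1 + 1 + 2 + 7 + 8 = 19.
(Top row then right column would cost 27.)

19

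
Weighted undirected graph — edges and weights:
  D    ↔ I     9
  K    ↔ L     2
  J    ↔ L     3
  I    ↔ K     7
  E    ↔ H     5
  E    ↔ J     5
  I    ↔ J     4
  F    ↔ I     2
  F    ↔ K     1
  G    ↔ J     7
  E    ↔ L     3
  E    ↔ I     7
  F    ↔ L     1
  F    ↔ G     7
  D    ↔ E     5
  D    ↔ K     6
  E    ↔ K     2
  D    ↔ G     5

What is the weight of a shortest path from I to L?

Some routes from I to L:
I - J - L: 4 + 3 = 7
I - F - L: 2 + 1 = 3
I - F - K - E - L: 2 + 1 + 2 + 3 = 8
I - F - K - L: 2 + 1 + 2 = 5
The minimum is 3.

3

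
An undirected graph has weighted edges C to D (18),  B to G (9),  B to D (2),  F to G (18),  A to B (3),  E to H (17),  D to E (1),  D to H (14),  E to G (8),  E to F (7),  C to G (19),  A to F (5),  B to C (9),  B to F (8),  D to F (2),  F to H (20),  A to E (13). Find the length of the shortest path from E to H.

Some routes from E to H:
E -> F -> H: 7 + 20 = 27
E -> H: 17
E -> F -> D -> H: 7 + 2 + 14 = 23
E -> D -> H: 1 + 14 = 15
E -> D -> F -> H: 1 + 2 + 20 = 23
The minimum is 15.

15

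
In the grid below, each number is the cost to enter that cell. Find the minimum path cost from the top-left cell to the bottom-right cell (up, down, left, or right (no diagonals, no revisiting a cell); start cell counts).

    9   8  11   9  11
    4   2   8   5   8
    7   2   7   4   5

33

Path [0,0] → [1,0] → [1,1] → [2,1] → [2,2] → [2,3] → [2,4]: 9 + 4 + 2 + 2 + 7 + 4 + 5 = 33.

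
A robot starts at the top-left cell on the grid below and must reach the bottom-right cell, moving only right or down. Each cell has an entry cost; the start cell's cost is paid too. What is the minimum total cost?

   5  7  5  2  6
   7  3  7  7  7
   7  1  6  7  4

One optimal route is r0c0 r0c1 r1c1 r2c1 r2c2 r2c3 r2c4.
Its cost is 5 + 7 + 3 + 1 + 6 + 7 + 4 = 33.

33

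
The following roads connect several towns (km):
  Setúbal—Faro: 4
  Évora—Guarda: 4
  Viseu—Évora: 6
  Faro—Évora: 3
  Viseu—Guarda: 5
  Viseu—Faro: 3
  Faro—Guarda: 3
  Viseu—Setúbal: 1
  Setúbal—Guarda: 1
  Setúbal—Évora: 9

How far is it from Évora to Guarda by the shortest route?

Comparing a few candidate routes:
Évora -> Faro -> Viseu -> Setúbal -> Guarda: 3 + 3 + 1 + 1 = 8
Évora -> Guarda: 4
Évora -> Faro -> Guarda: 3 + 3 = 6
Évora -> Faro -> Setúbal -> Guarda: 3 + 4 + 1 = 8
Best route has total 4 km.

4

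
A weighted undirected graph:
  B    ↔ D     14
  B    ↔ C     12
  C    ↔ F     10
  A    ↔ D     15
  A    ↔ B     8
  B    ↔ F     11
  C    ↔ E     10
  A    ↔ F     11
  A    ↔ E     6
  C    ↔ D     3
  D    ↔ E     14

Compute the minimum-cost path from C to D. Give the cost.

3

Checking several routes:
C - E - D: 10 + 14 = 24
C - B - D: 12 + 14 = 26
C - F - B - D: 10 + 11 + 14 = 35
C - D: 3
C - E - A - D: 10 + 6 + 15 = 31
The minimum is 3.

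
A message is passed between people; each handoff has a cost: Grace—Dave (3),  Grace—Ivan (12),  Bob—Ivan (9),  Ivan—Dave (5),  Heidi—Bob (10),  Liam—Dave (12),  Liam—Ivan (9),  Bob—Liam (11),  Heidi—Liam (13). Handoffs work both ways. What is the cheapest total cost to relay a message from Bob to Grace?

17

A few of the Bob→Grace routes:
Bob - Ivan - Dave - Grace: 9 + 5 + 3 = 17
Bob - Liam - Ivan - Grace: 11 + 9 + 12 = 32
Bob - Liam - Dave - Grace: 11 + 12 + 3 = 26
Bob - Liam - Ivan - Dave - Grace: 11 + 9 + 5 + 3 = 28
Bob - Ivan - Grace: 9 + 12 = 21
Best route has total 17.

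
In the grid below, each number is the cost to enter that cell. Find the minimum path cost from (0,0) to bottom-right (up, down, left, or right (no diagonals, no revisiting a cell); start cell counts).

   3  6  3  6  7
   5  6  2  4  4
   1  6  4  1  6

25

Path (0,0) (0,1) (0,2) (1,2) (1,3) (2,3) (2,4): 3 + 6 + 3 + 2 + 4 + 1 + 6 = 25.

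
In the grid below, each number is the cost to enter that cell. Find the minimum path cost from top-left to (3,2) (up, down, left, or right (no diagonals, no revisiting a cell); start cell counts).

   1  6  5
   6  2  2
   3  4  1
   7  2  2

14

One optimal route is r0c0 r0c1 r1c1 r1c2 r2c2 r3c2.
Its cost is 1 + 6 + 2 + 2 + 1 + 2 = 14.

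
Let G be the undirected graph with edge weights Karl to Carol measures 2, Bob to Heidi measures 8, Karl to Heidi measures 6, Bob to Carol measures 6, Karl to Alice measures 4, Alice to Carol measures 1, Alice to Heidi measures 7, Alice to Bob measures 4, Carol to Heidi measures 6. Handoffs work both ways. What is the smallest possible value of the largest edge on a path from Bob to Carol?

Some routes from Bob to Carol:
Bob→Alice→Karl→Heidi→Carol: max(4, 4, 6, 6) = 6
Bob→Carol: max(6) = 6
Bob→Alice→Karl→Carol: max(4, 4, 2) = 4
Bob→Alice→Carol: max(4, 1) = 4
The minimum achievable maximum is 4.

4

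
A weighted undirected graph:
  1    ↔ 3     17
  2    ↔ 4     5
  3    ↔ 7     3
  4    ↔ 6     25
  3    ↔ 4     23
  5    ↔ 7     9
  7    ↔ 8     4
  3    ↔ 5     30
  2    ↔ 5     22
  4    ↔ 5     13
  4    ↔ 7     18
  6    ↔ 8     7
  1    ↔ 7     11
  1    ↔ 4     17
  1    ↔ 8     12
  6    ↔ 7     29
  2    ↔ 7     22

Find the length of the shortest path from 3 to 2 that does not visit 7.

Comparing a few candidate routes:
3-4-2: 23 + 5 = 28
3-1-4-2: 17 + 17 + 5 = 39
3-5-4-2: 30 + 13 + 5 = 48
3-4-5-2: 23 + 13 + 22 = 58
3-1-8-6-4-2: 17 + 12 + 7 + 25 + 5 = 66
3-5-2: 30 + 22 = 52
The minimum is 28.

28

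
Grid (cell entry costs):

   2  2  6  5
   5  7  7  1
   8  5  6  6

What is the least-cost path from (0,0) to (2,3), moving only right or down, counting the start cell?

Cheapest: (0,0) -> (0,1) -> (0,2) -> (0,3) -> (1,3) -> (2,3)
  2 + 2 + 6 + 5 + 1 + 6 = 22

22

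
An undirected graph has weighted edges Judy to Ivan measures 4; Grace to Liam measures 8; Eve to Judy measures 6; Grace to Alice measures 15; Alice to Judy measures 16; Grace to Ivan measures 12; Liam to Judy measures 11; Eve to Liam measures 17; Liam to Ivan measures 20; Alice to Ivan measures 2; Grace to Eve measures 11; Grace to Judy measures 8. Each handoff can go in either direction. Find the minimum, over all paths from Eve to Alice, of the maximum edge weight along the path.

6

Checking several routes:
Eve -> Judy -> Grace -> Ivan -> Alice: max(6, 8, 12, 2) = 12
Eve -> Grace -> Ivan -> Alice: max(11, 12, 2) = 12
Eve -> Grace -> Liam -> Judy -> Ivan -> Alice: max(11, 8, 11, 4, 2) = 11
Eve -> Grace -> Judy -> Ivan -> Alice: max(11, 8, 4, 2) = 11
Eve -> Judy -> Liam -> Grace -> Ivan -> Alice: max(6, 11, 8, 12, 2) = 12
Eve -> Judy -> Ivan -> Alice: max(6, 4, 2) = 6
Best route has worst link 6.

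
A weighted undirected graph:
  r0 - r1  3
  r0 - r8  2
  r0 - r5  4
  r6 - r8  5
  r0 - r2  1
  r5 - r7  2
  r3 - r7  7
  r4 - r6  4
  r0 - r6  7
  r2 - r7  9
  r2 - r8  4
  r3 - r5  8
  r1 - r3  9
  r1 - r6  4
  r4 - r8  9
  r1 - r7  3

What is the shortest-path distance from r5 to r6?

Checking several routes:
r5→r7→r1→r6: 2 + 3 + 4 = 9
r5→r0→r6: 4 + 7 = 11
r5→r0→r8→r6: 4 + 2 + 5 = 11
r5→r0→r1→r6: 4 + 3 + 4 = 11
r5→r0→r2→r8→r6: 4 + 1 + 4 + 5 = 14
Shortest: 9.

9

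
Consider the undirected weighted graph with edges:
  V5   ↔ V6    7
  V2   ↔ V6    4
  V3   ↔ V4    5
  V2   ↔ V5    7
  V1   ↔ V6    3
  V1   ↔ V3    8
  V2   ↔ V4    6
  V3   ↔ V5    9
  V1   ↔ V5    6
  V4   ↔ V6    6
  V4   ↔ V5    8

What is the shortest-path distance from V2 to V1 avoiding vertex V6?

13

A few of the V2→V1 routes:
V2-V4-V5-V1: 6 + 8 + 6 = 20
V2-V5-V3-V1: 7 + 9 + 8 = 24
V2-V5-V1: 7 + 6 = 13
V2-V4-V3-V1: 6 + 5 + 8 = 19
Shortest: 13.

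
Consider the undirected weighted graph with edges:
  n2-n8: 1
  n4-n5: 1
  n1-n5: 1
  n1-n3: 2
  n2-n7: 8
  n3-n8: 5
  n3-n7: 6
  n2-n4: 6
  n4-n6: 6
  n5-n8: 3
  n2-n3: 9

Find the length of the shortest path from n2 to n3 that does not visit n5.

6

Routes from n2 to n3 avoiding n5:
n2→n7→n3: 8 + 6 = 14
n2→n8→n3: 1 + 5 = 6
n2→n3: 9
The minimum is 6.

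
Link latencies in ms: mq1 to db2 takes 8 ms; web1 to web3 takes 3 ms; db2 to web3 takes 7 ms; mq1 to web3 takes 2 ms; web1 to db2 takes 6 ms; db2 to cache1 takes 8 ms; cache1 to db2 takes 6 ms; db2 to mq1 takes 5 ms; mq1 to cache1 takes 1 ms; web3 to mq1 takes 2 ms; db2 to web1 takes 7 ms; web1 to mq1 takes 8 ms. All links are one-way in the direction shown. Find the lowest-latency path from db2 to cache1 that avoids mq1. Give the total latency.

8

Routes from db2 to cache1 avoiding mq1:
db2 → cache1: 8
Shortest: 8 ms.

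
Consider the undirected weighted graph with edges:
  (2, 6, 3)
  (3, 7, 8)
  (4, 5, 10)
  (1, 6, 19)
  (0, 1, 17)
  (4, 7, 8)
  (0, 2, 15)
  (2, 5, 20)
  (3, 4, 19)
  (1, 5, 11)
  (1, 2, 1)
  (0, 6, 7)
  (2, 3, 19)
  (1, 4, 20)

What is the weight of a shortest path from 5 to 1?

11

Checking several routes:
5 -> 2 -> 6 -> 0 -> 1: 20 + 3 + 7 + 17 = 47
5 -> 2 -> 1: 20 + 1 = 21
5 -> 2 -> 6 -> 1: 20 + 3 + 19 = 42
5 -> 4 -> 1: 10 + 20 = 30
5 -> 1: 11
5 -> 4 -> 7 -> 3 -> 2 -> 1: 10 + 8 + 8 + 19 + 1 = 46
The minimum is 11.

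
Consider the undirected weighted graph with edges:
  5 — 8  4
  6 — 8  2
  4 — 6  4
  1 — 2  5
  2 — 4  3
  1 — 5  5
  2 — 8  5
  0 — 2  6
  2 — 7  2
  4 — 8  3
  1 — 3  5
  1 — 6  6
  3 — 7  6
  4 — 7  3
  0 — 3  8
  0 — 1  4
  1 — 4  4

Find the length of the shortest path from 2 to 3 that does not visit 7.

10

Some routes from 2 to 3 avoiding 7:
2→8→4→1→3: 5 + 3 + 4 + 5 = 17
2→0→3: 6 + 8 = 14
2→0→1→3: 6 + 4 + 5 = 15
2→1→0→3: 5 + 4 + 8 = 17
2→1→3: 5 + 5 = 10
2→4→1→3: 3 + 4 + 5 = 12
Best route has total 10.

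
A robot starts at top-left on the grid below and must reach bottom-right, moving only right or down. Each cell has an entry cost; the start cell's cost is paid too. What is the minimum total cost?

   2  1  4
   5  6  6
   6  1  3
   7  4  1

Path (0,0) -> (0,1) -> (1,1) -> (2,1) -> (2,2) -> (3,2): 2 + 1 + 6 + 1 + 3 + 1 = 14.
For comparison, the top-then-right route costs 17.

14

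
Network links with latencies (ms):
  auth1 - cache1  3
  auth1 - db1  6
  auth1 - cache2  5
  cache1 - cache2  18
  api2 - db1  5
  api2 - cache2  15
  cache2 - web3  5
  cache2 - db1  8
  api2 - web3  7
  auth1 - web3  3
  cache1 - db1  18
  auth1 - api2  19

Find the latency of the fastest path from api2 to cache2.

Comparing a few candidate routes:
api2 - cache2: 15
api2 - web3 - auth1 - cache2: 7 + 3 + 5 = 15
api2 - db1 - auth1 - cache2: 5 + 6 + 5 = 16
api2 - web3 - cache2: 7 + 5 = 12
api2 - db1 - cache2: 5 + 8 = 13
api2 - db1 - auth1 - web3 - cache2: 5 + 6 + 3 + 5 = 19
Shortest: 12 ms.

12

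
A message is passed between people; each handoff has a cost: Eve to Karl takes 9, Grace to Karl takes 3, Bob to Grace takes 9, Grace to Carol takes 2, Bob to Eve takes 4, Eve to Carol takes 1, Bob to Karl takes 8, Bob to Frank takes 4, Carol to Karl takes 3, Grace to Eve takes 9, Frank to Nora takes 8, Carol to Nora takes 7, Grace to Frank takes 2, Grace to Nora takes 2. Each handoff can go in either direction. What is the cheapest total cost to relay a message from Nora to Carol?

A few of the Nora→Carol routes:
Nora→Carol: 7
Nora→Grace→Carol: 2 + 2 = 4
Nora→Grace→Karl→Carol: 2 + 3 + 3 = 8
Nora→Frank→Grace→Carol: 8 + 2 + 2 = 12
Best route has total 4.

4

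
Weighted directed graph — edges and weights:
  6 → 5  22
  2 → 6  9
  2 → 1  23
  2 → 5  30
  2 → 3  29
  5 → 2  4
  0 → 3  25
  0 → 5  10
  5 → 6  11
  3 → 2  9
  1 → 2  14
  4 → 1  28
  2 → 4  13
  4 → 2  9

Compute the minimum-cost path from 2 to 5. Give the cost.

Candidate routes:
2 -> 6 -> 5: 9 + 22 = 31
2 -> 5: 30
Best route has total 30.

30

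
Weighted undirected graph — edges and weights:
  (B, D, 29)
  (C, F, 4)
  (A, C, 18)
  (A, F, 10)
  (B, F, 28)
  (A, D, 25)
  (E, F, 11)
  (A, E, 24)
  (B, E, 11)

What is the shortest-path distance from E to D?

40

Some routes from E to D:
E -> F -> A -> D: 11 + 10 + 25 = 46
E -> B -> D: 11 + 29 = 40
E -> B -> F -> A -> D: 11 + 28 + 10 + 25 = 74
E -> F -> B -> D: 11 + 28 + 29 = 68
E -> F -> C -> A -> D: 11 + 4 + 18 + 25 = 58
E -> A -> D: 24 + 25 = 49
Best route has total 40.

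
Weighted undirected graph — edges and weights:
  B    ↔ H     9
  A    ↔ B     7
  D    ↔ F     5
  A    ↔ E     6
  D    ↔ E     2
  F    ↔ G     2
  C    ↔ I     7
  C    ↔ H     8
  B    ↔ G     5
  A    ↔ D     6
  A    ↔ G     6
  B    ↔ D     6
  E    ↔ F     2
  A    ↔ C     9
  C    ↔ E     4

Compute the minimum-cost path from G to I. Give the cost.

15

Checking several routes:
G → A → C → I: 6 + 9 + 7 = 22
G → F → E → C → I: 2 + 2 + 4 + 7 = 15
G → F → D → E → C → I: 2 + 5 + 2 + 4 + 7 = 20
Shortest: 15.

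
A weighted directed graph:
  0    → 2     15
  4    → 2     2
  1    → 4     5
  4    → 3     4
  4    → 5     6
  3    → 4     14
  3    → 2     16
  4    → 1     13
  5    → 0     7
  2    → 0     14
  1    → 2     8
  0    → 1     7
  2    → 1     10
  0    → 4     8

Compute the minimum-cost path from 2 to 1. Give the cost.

10

Candidate routes:
2 - 0 - 4 - 1: 14 + 8 + 13 = 35
2 - 0 - 1: 14 + 7 = 21
2 - 1: 10
The minimum is 10.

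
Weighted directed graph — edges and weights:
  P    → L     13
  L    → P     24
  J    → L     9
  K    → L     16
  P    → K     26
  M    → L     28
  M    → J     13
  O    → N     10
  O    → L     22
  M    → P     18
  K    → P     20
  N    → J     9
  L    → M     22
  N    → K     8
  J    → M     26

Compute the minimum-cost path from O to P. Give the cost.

Checking several routes:
O-N-K-L-P: 10 + 8 + 16 + 24 = 58
O-N-J-L-P: 10 + 9 + 9 + 24 = 52
O-L-P: 22 + 24 = 46
O-N-K-P: 10 + 8 + 20 = 38
Shortest: 38.

38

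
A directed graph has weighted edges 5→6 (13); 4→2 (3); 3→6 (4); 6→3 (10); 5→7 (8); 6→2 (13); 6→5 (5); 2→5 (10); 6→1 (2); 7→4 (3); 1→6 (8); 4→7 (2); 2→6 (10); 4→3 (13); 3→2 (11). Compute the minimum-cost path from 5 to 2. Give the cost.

14

Checking several routes:
5 - 7 - 4 - 2: 8 + 3 + 3 = 14
5 - 6 - 3 - 2: 13 + 10 + 11 = 34
5 - 6 - 2: 13 + 13 = 26
The minimum is 14.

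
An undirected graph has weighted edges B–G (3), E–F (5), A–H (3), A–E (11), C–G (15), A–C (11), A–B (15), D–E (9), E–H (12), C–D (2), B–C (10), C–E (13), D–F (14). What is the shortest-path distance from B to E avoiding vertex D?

Checking several routes:
B - C - A - E: 10 + 11 + 11 = 32
B - A - H - E: 15 + 3 + 12 = 30
B - A - E: 15 + 11 = 26
B - G - C - E: 3 + 15 + 13 = 31
B - C - A - H - E: 10 + 11 + 3 + 12 = 36
B - C - E: 10 + 13 = 23
Best route has total 23.

23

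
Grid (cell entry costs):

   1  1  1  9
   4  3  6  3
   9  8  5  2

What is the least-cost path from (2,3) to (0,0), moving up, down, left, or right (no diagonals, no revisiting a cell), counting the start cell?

14

Path r2c3→r1c3→r1c2→r0c2→r0c1→r0c0: 2 + 3 + 6 + 1 + 1 + 1 = 14.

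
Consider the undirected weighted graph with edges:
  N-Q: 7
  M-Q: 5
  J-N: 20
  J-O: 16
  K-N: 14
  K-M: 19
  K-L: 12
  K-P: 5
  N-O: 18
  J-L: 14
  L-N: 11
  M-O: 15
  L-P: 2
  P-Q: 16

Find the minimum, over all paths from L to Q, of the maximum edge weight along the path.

11

Comparing a few candidate routes:
L-J-O-M-Q: max(14, 16, 15, 5) = 16
L-K-P-Q: max(12, 5, 16) = 16
L-N-Q: max(11, 7) = 11
L-K-N-Q: max(12, 14, 7) = 14
L-P-K-N-Q: max(2, 5, 14, 7) = 14
Best route has worst link 11.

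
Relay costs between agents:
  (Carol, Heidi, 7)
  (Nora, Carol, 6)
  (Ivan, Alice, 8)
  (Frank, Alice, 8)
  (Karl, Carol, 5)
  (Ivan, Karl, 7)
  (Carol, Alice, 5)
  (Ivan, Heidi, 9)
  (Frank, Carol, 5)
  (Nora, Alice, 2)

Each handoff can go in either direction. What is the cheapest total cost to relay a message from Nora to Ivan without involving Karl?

A few of the Nora→Ivan routes:
Nora-Carol-Frank-Alice-Ivan: 6 + 5 + 8 + 8 = 27
Nora-Alice-Carol-Heidi-Ivan: 2 + 5 + 7 + 9 = 23
Nora-Alice-Ivan: 2 + 8 = 10
Nora-Carol-Heidi-Ivan: 6 + 7 + 9 = 22
Nora-Carol-Alice-Ivan: 6 + 5 + 8 = 19
The minimum is 10.

10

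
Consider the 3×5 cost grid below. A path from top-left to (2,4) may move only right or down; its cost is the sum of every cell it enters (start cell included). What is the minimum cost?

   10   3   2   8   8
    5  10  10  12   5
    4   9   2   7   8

Best path: [0,0] -> [0,1] -> [0,2] -> [1,2] -> [2,2] -> [2,3] -> [2,4]
Cost: 10 + 3 + 2 + 10 + 2 + 7 + 8 = 42

42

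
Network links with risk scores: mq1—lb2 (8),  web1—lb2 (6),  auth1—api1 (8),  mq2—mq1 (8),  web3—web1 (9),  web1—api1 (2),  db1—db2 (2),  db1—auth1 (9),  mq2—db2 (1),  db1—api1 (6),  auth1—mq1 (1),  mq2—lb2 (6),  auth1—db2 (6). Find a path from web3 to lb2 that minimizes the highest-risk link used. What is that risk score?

9

Checking several routes:
web3 → web1 → api1 → db1 → db2 → mq2 → lb2: max(9, 2, 6, 2, 1, 6) = 9
web3 → web1 → api1 → db1 → db2 → mq2 → mq1 → lb2: max(9, 2, 6, 2, 1, 8, 8) = 9
web3 → web1 → lb2: max(9, 6) = 9
The minimum achievable maximum is 9.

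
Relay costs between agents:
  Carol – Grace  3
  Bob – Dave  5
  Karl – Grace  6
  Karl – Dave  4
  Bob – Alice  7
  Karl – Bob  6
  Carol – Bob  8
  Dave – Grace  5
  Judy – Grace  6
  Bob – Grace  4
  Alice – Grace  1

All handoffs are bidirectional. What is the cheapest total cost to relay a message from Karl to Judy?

12

Checking several routes:
Karl→Dave→Bob→Grace→Judy: 4 + 5 + 4 + 6 = 19
Karl→Bob→Grace→Judy: 6 + 4 + 6 = 16
Karl→Bob→Dave→Grace→Judy: 6 + 5 + 5 + 6 = 22
Karl→Grace→Judy: 6 + 6 = 12
Karl→Bob→Alice→Grace→Judy: 6 + 7 + 1 + 6 = 20
Karl→Dave→Grace→Judy: 4 + 5 + 6 = 15
Shortest: 12.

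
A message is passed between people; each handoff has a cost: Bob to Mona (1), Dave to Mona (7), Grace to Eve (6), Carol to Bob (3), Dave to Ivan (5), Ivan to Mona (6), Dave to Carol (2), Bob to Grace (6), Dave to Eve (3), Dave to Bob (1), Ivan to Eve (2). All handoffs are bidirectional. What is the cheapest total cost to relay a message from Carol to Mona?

4

A few of the Carol→Mona routes:
Carol - Bob - Dave - Mona: 3 + 1 + 7 = 11
Carol - Dave - Bob - Mona: 2 + 1 + 1 = 4
Carol - Bob - Mona: 3 + 1 = 4
Carol - Dave - Mona: 2 + 7 = 9
Best route has total 4.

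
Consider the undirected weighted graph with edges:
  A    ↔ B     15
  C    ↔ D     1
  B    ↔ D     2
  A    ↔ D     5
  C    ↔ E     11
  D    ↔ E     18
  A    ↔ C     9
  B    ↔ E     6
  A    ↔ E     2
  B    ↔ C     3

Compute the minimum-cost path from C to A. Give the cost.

6

Checking several routes:
C - B - D - A: 3 + 2 + 5 = 10
C - D - A: 1 + 5 = 6
C - E - A: 11 + 2 = 13
C - B - E - A: 3 + 6 + 2 = 11
C - D - B - E - A: 1 + 2 + 6 + 2 = 11
C - A: 9
Shortest: 6.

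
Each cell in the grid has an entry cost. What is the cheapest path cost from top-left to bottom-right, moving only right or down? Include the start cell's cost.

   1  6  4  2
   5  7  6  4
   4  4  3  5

22

Path r0c0 r0c1 r0c2 r0c3 r1c3 r2c3: 1 + 6 + 4 + 2 + 4 + 5 = 22.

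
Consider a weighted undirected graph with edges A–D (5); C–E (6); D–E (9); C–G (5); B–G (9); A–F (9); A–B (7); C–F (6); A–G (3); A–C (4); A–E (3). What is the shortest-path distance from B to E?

10

Comparing a few candidate routes:
B - A - E: 7 + 3 = 10
B - G - A - E: 9 + 3 + 3 = 15
B - A - C - E: 7 + 4 + 6 = 17
Shortest: 10.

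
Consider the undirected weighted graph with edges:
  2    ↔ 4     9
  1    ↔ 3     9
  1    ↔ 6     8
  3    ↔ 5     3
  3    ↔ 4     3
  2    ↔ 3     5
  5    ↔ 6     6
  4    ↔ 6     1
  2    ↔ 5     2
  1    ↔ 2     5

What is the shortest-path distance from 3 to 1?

9

Checking several routes:
3 - 1: 9
3 - 4 - 6 - 1: 3 + 1 + 8 = 12
3 - 4 - 2 - 1: 3 + 9 + 5 = 17
3 - 5 - 6 - 1: 3 + 6 + 8 = 17
3 - 5 - 2 - 1: 3 + 2 + 5 = 10
3 - 2 - 1: 5 + 5 = 10
Shortest: 9.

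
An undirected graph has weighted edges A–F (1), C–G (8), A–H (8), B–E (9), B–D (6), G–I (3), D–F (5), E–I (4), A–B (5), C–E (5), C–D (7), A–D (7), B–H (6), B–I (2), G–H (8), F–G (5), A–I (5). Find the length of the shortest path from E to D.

12

Checking several routes:
E - C - D: 5 + 7 = 12
E - I - A - D: 4 + 5 + 7 = 16
E - B - D: 9 + 6 = 15
E - I - B - D: 4 + 2 + 6 = 12
E - I - A - F - D: 4 + 5 + 1 + 5 = 15
The minimum is 12.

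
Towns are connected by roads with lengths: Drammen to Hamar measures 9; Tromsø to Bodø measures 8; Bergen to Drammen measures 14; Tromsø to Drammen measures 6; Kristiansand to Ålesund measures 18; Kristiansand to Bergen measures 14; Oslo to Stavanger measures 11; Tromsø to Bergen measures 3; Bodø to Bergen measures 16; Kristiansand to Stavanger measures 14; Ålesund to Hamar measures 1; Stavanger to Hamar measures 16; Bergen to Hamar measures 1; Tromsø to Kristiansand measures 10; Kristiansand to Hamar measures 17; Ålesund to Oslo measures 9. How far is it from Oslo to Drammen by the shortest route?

Comparing a few candidate routes:
Oslo→Ålesund→Hamar→Bergen→Tromsø→Drammen: 9 + 1 + 1 + 3 + 6 = 20
Oslo→Ålesund→Hamar→Drammen: 9 + 1 + 9 = 19
Oslo→Ålesund→Hamar→Bergen→Drammen: 9 + 1 + 1 + 14 = 25
The minimum is 19.

19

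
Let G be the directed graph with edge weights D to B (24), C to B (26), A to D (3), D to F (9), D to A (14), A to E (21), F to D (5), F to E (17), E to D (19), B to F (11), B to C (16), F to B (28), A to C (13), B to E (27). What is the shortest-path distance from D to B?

Candidate routes:
D → B: 24
D → F → B: 9 + 28 = 37
D → A → C → B: 14 + 13 + 26 = 53
Shortest: 24.

24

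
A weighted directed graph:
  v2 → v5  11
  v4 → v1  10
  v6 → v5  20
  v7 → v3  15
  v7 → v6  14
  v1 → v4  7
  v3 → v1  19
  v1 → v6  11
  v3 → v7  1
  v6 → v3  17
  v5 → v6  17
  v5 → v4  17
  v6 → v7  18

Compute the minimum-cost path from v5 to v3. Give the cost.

34

Checking several routes:
v5→v6→v7→v3: 17 + 18 + 15 = 50
v5→v4→v1→v6→v3: 17 + 10 + 11 + 17 = 55
v5→v6→v3: 17 + 17 = 34
Shortest: 34.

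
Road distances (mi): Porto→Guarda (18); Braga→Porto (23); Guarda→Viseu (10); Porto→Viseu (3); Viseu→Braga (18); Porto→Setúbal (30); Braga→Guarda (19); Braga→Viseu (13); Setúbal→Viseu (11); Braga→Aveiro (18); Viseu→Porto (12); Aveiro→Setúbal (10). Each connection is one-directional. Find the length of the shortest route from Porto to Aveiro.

Routes from Porto to Aveiro:
Porto - Guarda - Viseu - Braga - Aveiro: 18 + 10 + 18 + 18 = 64
Porto - Setúbal - Viseu - Braga - Aveiro: 30 + 11 + 18 + 18 = 77
Porto - Viseu - Braga - Aveiro: 3 + 18 + 18 = 39
Best route has total 39 mi.

39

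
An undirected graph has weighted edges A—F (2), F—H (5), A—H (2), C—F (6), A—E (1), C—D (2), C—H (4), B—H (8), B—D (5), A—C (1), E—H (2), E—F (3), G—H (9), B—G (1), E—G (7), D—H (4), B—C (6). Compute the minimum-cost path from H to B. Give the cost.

8

A few of the H→B routes:
H - D - B: 4 + 5 = 9
H - B: 8
H - A - C - B: 2 + 1 + 6 = 9
H - E - G - B: 2 + 7 + 1 = 10
The minimum is 8.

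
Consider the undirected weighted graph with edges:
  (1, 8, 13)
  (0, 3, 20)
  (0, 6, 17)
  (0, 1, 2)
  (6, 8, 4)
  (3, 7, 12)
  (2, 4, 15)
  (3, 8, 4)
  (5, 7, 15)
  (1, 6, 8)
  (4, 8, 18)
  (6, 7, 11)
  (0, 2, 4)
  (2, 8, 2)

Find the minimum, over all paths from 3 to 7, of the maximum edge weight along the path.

Checking several routes:
3-8-6-7: max(4, 4, 11) = 11
3-8-1-0-6-7: max(4, 13, 2, 17, 11) = 17
3-8-1-6-7: max(4, 13, 8, 11) = 13
3-8-2-0-1-6-7: max(4, 2, 4, 2, 8, 11) = 11
3-7: max(12) = 12
Best route has worst link 11.

11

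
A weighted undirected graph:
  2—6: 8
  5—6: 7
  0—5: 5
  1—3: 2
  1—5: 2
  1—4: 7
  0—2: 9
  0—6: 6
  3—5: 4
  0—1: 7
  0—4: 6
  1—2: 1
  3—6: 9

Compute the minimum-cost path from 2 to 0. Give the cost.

Comparing a few candidate routes:
2→6→0: 8 + 6 = 14
2→1→5→0: 1 + 2 + 5 = 8
2→0: 9
2→1→3→5→0: 1 + 2 + 4 + 5 = 12
2→1→0: 1 + 7 = 8
The minimum is 8.

8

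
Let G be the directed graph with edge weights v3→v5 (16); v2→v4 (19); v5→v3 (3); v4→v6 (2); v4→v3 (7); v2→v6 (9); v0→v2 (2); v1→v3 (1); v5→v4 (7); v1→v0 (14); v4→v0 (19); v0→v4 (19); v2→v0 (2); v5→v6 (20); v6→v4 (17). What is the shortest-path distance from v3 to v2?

44

Routes from v3 to v2:
v3 - v5 - v6 - v4 - v0 - v2: 16 + 20 + 17 + 19 + 2 = 74
v3 - v5 - v4 - v0 - v2: 16 + 7 + 19 + 2 = 44
Best route has total 44.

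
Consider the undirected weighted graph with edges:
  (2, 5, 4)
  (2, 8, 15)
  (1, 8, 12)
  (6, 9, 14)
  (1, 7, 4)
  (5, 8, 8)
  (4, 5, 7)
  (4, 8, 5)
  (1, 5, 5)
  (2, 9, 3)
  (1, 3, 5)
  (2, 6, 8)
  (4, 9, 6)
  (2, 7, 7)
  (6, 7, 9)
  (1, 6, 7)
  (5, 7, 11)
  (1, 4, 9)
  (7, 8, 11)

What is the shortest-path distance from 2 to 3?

Comparing a few candidate routes:
2 - 7 - 1 - 3: 7 + 4 + 5 = 16
2 - 6 - 1 - 3: 8 + 7 + 5 = 20
2 - 9 - 4 - 1 - 3: 3 + 6 + 9 + 5 = 23
2 - 5 - 1 - 3: 4 + 5 + 5 = 14
The minimum is 14.

14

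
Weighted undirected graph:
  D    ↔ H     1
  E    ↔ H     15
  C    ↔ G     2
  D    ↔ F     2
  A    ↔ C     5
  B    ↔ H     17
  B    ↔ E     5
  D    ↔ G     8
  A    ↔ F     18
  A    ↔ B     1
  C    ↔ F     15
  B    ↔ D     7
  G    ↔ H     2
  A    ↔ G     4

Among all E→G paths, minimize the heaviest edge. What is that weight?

5

Checking several routes:
E -> B -> D -> H -> G: max(5, 7, 1, 2) = 7
E -> B -> A -> C -> G: max(5, 1, 5, 2) = 5
E -> B -> A -> G: max(5, 1, 4) = 5
E -> B -> D -> G: max(5, 7, 8) = 8
Best route has worst link 5.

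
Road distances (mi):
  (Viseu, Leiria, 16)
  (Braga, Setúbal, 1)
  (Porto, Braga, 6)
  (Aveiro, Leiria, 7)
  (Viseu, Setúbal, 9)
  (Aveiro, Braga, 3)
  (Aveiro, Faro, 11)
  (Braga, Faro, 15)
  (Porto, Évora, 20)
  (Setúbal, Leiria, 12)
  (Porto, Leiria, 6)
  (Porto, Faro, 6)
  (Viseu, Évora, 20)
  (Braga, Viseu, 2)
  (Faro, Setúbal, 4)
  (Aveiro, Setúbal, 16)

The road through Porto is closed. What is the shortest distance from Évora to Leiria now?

32

A few of the Évora→Leiria routes:
Évora - Viseu - Leiria: 20 + 16 = 36
Évora - Viseu - Braga - Aveiro - Leiria: 20 + 2 + 3 + 7 = 32
Évora - Viseu - Braga - Setúbal - Leiria: 20 + 2 + 1 + 12 = 35
Évora - Viseu - Setúbal - Leiria: 20 + 9 + 12 = 41
Évora - Viseu - Setúbal - Braga - Aveiro - Leiria: 20 + 9 + 1 + 3 + 7 = 40
Shortest: 32 mi.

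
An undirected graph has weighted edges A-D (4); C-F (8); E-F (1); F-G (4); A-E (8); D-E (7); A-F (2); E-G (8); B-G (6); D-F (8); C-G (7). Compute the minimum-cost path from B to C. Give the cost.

13

Some routes from B to C:
B - G - E - D - A - F - C: 6 + 8 + 7 + 4 + 2 + 8 = 35
B - G - E - F - C: 6 + 8 + 1 + 8 = 23
B - G - C: 6 + 7 = 13
B - G - F - C: 6 + 4 + 8 = 18
B - G - E - A - F - C: 6 + 8 + 8 + 2 + 8 = 32
Best route has total 13.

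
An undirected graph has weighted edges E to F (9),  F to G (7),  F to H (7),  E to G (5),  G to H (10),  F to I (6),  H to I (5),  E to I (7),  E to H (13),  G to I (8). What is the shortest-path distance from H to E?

Comparing a few candidate routes:
H → F → E: 7 + 9 = 16
H → F → G → E: 7 + 7 + 5 = 19
H → E: 13
H → I → E: 5 + 7 = 12
H → I → G → E: 5 + 8 + 5 = 18
H → G → E: 10 + 5 = 15
The minimum is 12.

12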